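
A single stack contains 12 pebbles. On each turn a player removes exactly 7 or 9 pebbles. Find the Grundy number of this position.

1

Grundy values for subtraction set {7, 9}:
g(0) = mex{} = 0
g(1) = mex{} = 0
g(2) = mex{} = 0
g(3) = mex{} = 0
g(4) = mex{} = 0
g(5) = mex{} = 0
g(6) = mex{} = 0
g(7) = mex{0} = 1
g(8) = mex{0} = 1
g(9) = mex{0} = 1
g(10) = mex{0} = 1
g(11) = mex{0} = 1
g(12) = mex{0} = 1
So g(12) = 1.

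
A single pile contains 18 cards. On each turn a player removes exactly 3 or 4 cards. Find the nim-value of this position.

1

Grundy values for subtraction set {3, 4}:
k:     0  1  2  3  4  5  6  7  8  9 10 11 12 13 14 15 16 17 18
g(k):  0  0  0  1  1  1  2  0  0  0  1  1  1  2  0  0  0  1  1
So g(18) = 1.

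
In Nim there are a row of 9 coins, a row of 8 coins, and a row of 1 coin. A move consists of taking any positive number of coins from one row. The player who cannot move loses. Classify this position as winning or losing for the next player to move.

Compute the nim-sum pairwise:
9 ^ 8 = 1
1 ^ 1 = 0
The nim-sum is 0, so this is a P-position: the player to move is in a losing position under optimal play.

Losing position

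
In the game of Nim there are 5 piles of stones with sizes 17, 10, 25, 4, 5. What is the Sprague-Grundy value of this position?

Nim-sum: 17 ^ 10 ^ 25 ^ 4 ^ 5 = 3.

3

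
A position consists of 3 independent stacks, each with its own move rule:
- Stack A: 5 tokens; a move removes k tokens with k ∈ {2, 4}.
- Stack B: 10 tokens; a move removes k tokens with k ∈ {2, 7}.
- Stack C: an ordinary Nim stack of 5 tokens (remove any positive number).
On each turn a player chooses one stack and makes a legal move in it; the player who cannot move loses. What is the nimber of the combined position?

7

Grundy values for stack A (subtraction set {2, 4}):
g(0) = mex{} = 0
g(1) = mex{} = 0
g(2) = mex{0} = 1
g(3) = mex{0} = 1
g(4) = mex{0,1} = 2
g(5) = mex{0,1} = 2
So g(5) = 2.
For stack B, compute g(0), g(1), … with moves {2, 7}:
k:     0  1  2  3  4  5  6  7  8  9 10
g(k):  0  0  1  1  0  0  1  1  2  0  0
So g(10) = 0.
Stack C is a plain Nim stack of size 5, so its Grundy value is 5.
By the Sprague-Grundy theorem, the Grundy value of a sum of independent games is the XOR of the component values.
Combined value = 2 XOR 0 XOR 5 = 7.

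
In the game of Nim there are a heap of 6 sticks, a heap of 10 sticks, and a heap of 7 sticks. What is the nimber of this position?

11

Nim-sum: 6 XOR 10 XOR 7 = 11.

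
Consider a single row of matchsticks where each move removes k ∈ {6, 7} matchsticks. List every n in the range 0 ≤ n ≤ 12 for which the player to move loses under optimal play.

0, 1, 2, 3, 4, 5

Grundy values for subtraction set {6, 7}:
g(0) = mex{} = 0
g(1) = mex{} = 0
g(2) = mex{} = 0
g(3) = mex{} = 0
g(4) = mex{} = 0
g(5) = mex{} = 0
g(6) = mex{0} = 1
g(7) = mex{0} = 1
g(8) = mex{0} = 1
g(9) = mex{0} = 1
g(10) = mex{0} = 1
g(11) = mex{0} = 1
g(12) = mex{0,1} = 2
The P-positions (g = 0) in 0..12 are 0, 1, 2, 3, 4, 5.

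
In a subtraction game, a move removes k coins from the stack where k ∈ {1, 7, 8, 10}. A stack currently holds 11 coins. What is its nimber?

3

Compute g(0), g(1), … for moves {1, 7, 8, 10}:
g(0) = mex{} = 0
g(1) = mex{0} = 1
g(2) = mex{1} = 0
g(3) = mex{0} = 1
g(4) = mex{1} = 0
g(5) = mex{0} = 1
g(6) = mex{1} = 0
g(7) = mex{0} = 1
g(8) = mex{0,1} = 2
g(9) = mex{0,1,2} = 3
g(10) = mex{0,1,3} = 2
g(11) = mex{0,1,2} = 3
So g(11) = 3.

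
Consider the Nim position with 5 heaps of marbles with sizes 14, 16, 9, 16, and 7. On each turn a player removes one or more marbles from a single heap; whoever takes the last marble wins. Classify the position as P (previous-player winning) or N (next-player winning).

Compute the nim-sum pairwise:
14 ⊕ 16 = 30
30 ⊕ 9 = 23
23 ⊕ 16 = 7
7 ⊕ 7 = 0
The nim-sum is 0, so this is a P-position: the player to move is in a losing position under optimal play.

P-position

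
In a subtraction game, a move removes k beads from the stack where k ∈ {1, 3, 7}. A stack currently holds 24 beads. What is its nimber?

0

Build the Grundy sequence with g(k) = mex{g(k−s) : s ∈ {1, 3, 7}, s ≤ k}:
k:     0  1  2  3  4  5  6  7  8  9 10 11 12 13 14 15 16 17 18 19 20 21 22 23 24
g(k):  0  1  0  1  0  1  0  1  0  1  0  1  0  1  0  1  0  1  0  1  0  1  0  1  0
So g(24) = 0.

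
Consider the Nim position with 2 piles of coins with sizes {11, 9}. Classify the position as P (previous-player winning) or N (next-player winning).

Bitwise XOR of the heap sizes:
  1011  (11)
  1001  (9)
  ----
  0010  (2)
The nim-sum is 2 ≠ 0, so this is an N-position: the player to move can win.

N-position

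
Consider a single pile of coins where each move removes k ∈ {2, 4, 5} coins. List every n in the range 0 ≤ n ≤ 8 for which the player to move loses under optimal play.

0, 1, 7, 8

Build the Grundy sequence with g(k) = mex{g(k−s) : s ∈ {2, 4, 5}, s ≤ k}:
g(0) = mex{} = 0
g(1) = mex{} = 0
g(2) = mex{0} = 1
g(3) = mex{0} = 1
g(4) = mex{0,1} = 2
g(5) = mex{0,1} = 2
g(6) = mex{0,1,2} = 3
g(7) = mex{1,2} = 0
g(8) = mex{1,2,3} = 0
The P-positions (g = 0) in 0..8 are 0, 1, 7, 8.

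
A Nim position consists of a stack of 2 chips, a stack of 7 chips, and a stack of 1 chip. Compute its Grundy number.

Nim-sum: 2 XOR 7 XOR 1 = 4.

4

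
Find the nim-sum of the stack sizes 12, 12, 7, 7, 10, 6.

12

Nim-sum: 12 ⊕ 12 ⊕ 7 ⊕ 7 ⊕ 10 ⊕ 6 = 12.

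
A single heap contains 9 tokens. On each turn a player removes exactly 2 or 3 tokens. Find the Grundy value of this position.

Grundy values for subtraction set {2, 3}:
k:     0  1  2  3  4  5  6  7  8  9
g(k):  0  0  1  1  2  0  0  1  1  2
So g(9) = 2.

2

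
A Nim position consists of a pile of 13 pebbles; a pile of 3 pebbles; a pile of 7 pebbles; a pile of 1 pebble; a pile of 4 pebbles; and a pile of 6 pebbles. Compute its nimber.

Nim-sum: 13 XOR 3 XOR 7 XOR 1 XOR 4 XOR 6 = 10.

10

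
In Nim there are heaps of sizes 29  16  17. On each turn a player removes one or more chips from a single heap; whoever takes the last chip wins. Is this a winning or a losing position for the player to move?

Winning position

Nim-sum: 29 ⊕ 16 ⊕ 17 = 28.
The nim-sum is 28 ≠ 0, so this is an N-position: the player to move can win.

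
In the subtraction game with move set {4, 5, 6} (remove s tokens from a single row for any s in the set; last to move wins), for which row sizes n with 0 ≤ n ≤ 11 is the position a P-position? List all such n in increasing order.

Compute g(0), g(1), … for moves {4, 5, 6}:
k:     0  1  2  3  4  5  6  7  8  9 10 11
g(k):  0  0  0  0  1  1  1  1  2  2  0  0
The P-positions (g = 0) in 0..11 are 0, 1, 2, 3, 10, 11.

0, 1, 2, 3, 10, 11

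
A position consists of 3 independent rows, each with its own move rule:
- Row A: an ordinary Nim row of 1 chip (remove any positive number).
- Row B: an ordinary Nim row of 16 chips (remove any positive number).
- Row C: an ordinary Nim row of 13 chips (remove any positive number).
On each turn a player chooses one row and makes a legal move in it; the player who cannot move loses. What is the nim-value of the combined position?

Row A is a plain Nim row of size 1, so its Grundy value is 1.
Row B is a plain Nim row of size 16, so its Grundy value is 16.
Row C is a plain Nim row of size 13, so its Grundy value is 13.
The value of a disjunctive sum is the nim-sum of the parts.
Combined value = 1 ⊕ 16 ⊕ 13 = 28.

28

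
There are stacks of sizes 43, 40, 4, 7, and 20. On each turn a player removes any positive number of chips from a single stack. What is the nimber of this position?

20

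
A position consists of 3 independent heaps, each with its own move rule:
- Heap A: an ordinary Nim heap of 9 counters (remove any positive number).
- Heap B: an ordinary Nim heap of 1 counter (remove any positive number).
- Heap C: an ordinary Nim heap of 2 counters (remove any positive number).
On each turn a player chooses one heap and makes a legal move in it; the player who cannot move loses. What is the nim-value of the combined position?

10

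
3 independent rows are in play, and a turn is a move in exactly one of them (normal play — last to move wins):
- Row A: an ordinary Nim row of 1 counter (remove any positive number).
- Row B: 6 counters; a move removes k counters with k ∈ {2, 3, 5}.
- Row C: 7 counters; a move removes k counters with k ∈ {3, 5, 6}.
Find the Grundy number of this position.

0

Row A is a plain Nim row of size 1, so its Grundy value is 1.
For row B, compute g(0), g(1), … with moves {2, 3, 5}:
k:     0  1  2  3  4  5  6
g(k):  0  0  1  1  2  2  3
So g(6) = 3.
Build the Grundy sequence for row C with g(k) = mex{g(k−s) : s ∈ {3, 5, 6}, s ≤ k}:
g(0) = mex{} = 0
g(1) = mex{} = 0
g(2) = mex{} = 0
g(3) = mex{0} = 1
g(4) = mex{0} = 1
g(5) = mex{0} = 1
g(6) = mex{0,1} = 2
g(7) = mex{0,1} = 2
So g(7) = 2.
By the Sprague-Grundy theorem, the Grundy value of a sum of independent games is the XOR of the component values.
Combined value = 1 ⊕ 3 ⊕ 2 = 0.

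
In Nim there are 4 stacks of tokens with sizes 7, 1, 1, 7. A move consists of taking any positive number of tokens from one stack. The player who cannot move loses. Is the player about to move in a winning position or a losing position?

Losing position

Nim-sum: 7 ^ 1 ^ 1 ^ 7 = 0.
The nim-sum is 0, so this is a P-position: the player to move is in a losing position under optimal play.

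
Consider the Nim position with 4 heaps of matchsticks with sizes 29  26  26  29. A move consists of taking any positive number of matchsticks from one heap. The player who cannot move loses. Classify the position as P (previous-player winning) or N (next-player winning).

P-position

Nim-sum: 29 ^ 26 ^ 26 ^ 29 = 0.
The nim-sum is 0, so this is a P-position: the player to move is in a losing position under optimal play.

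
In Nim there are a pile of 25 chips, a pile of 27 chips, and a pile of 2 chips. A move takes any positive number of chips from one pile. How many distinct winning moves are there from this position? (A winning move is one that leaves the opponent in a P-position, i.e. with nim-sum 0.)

Compute the nim-sum pairwise:
25 ⊕ 27 = 2
2 ⊕ 2 = 0
The nim-sum is already 0, so every move leaves a nonzero nim-sum — there are no winning moves.

0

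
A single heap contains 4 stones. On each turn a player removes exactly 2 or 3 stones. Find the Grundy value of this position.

Compute g(0), g(1), … for moves {2, 3}:
g(0) = mex{} = 0
g(1) = mex{} = 0
g(2) = mex{0} = 1
g(3) = mex{0} = 1
g(4) = mex{0,1} = 2
So g(4) = 2.

2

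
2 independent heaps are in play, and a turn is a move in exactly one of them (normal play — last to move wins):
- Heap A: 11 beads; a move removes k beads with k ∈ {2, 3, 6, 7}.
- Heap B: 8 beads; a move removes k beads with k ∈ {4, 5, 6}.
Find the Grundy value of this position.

3

For heap A, compute g(0), g(1), … with moves {2, 3, 6, 7}:
k:     0  1  2  3  4  5  6  7  8  9 10 11
g(k):  0  0  1  1  2  0  3  1  2  0  0  1
So g(11) = 1.
Build the Grundy sequence for heap B with g(k) = mex{g(k−s) : s ∈ {4, 5, 6}, s ≤ k}:
g(0) = mex{} = 0
g(1) = mex{} = 0
g(2) = mex{} = 0
g(3) = mex{} = 0
g(4) = mex{0} = 1
g(5) = mex{0} = 1
g(6) = mex{0} = 1
g(7) = mex{0} = 1
g(8) = mex{0,1} = 2
So g(8) = 2.
By the Sprague-Grundy theorem, the Grundy value of a sum of independent games is the XOR of the component values.
Combined value = 1 ⊕ 2 = 3.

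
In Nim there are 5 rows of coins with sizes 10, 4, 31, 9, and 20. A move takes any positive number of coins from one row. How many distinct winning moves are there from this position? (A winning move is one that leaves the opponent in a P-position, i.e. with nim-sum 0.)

Nim-sum: 10 ^ 4 ^ 31 ^ 9 ^ 20 = 12.
The overall nim-sum is X = 12. A row of size p has a winning move iff p XOR X < p (reduce it to p XOR X).
  10: 10 XOR 12 = 6 < 10 — winning move (to 6).
  4: 4 XOR 12 = 8 ≥ 4 — no move.
  31: 31 XOR 12 = 19 < 31 — winning move (to 19).
  9: 9 XOR 12 = 5 < 9 — winning move (to 5).
  20: 20 XOR 12 = 24 ≥ 20 — no move.
That gives 3 winning moves.

3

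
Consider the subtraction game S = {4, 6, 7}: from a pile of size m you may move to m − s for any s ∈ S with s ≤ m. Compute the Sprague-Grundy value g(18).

Grundy values for subtraction set {4, 6, 7}:
k:     0  1  2  3  4  5  6  7  8  9 10 11 12 13 14 15 16 17 18
g(k):  0  0  0  0  1  1  1  1  2  2  2  0  0  0  0  1  1  1  1
So g(18) = 1.

1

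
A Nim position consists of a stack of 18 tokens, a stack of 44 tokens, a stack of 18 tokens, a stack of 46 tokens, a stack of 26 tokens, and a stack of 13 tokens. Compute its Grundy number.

21

Compute the nim-sum pairwise:
18 ⊕ 44 = 62
62 ⊕ 18 = 44
44 ⊕ 46 = 2
2 ⊕ 26 = 24
24 ⊕ 13 = 21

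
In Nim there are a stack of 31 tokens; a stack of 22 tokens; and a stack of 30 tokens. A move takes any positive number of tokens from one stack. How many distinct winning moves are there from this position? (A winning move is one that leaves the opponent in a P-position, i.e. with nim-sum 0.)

Nim-sum: 31 XOR 22 XOR 30 = 23.
The overall nim-sum is X = 23. A stack of size p has a winning move iff p XOR X < p (reduce it to p XOR X).
  31: 31 XOR 23 = 8 < 31 — winning move (to 8).
  22: 22 XOR 23 = 1 < 22 — winning move (to 1).
  30: 30 XOR 23 = 9 < 30 — winning move (to 9).
That gives 3 winning moves.

3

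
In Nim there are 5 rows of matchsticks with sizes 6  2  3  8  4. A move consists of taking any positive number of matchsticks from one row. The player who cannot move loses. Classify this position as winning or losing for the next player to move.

Write each in binary and XOR column by column:
  0110  (6)
  0010  (2)
  0011  (3)
  1000  (8)
  0100  (4)
  ----
  1011  (11)
The nim-sum is 11 ≠ 0, so this is an N-position: the player to move can win.

Winning position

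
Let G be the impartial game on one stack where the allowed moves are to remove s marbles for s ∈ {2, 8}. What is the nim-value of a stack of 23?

1

Grundy values for subtraction set {2, 8}:
k:     0  1  2  3  4  5  6  7  8  9 10 11 12 13 14 15 16 17 18 19 20 21 22 23
g(k):  0  0  1  1  0  0  1  1  2  2  0  0  1  1  0  0  1  1  2  2  0  0  1  1
So g(23) = 1.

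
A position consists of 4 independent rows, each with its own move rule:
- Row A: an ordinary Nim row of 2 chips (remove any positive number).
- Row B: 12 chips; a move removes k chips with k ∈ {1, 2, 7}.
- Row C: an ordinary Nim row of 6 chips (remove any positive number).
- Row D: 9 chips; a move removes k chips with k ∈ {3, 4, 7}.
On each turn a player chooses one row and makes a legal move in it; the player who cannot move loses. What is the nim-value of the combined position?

Row A is a plain Nim row of size 2, so its Grundy value is 2.
For row B, compute g(0), g(1), … with moves {1, 2, 7}:
g(0) = mex{} = 0
g(1) = mex{0} = 1
g(2) = mex{0,1} = 2
g(3) = mex{1,2} = 0
g(4) = mex{0,2} = 1
g(5) = mex{0,1} = 2
g(6) = mex{1,2} = 0
g(7) = mex{0,2} = 1
g(8) = mex{0,1} = 2
g(9) = mex{1,2} = 0
g(10) = mex{0,2} = 1
g(11) = mex{0,1} = 2
g(12) = mex{1,2} = 0
So g(12) = 0.
Row C is a plain Nim row of size 6, so its Grundy value is 6.
For row D, compute g(0), g(1), … with moves {3, 4, 7}:
g(0) = mex{} = 0
g(1) = mex{} = 0
g(2) = mex{} = 0
g(3) = mex{0} = 1
g(4) = mex{0} = 1
g(5) = mex{0} = 1
g(6) = mex{0,1} = 2
g(7) = mex{0,1} = 2
g(8) = mex{0,1} = 2
g(9) = mex{0,1,2} = 3
So g(9) = 3.
The value of a disjunctive sum is the nim-sum of the parts.
Combined value = 2 XOR 0 XOR 6 XOR 3 = 7.

7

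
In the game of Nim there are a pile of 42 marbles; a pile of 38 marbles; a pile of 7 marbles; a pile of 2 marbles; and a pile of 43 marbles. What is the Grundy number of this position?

34

Nim-sum: 42 ^ 38 ^ 7 ^ 2 ^ 43 = 34.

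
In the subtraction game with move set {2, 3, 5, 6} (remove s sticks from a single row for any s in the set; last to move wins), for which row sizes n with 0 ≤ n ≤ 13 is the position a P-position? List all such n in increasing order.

0, 1, 8, 9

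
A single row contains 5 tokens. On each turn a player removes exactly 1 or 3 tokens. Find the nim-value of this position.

Grundy values for subtraction set {1, 3}:
g(0) = mex{} = 0
g(1) = mex{0} = 1
g(2) = mex{1} = 0
g(3) = mex{0} = 1
g(4) = mex{1} = 0
g(5) = mex{0} = 1
So g(5) = 1.

1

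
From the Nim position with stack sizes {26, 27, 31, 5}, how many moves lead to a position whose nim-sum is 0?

Compute the nim-sum pairwise:
26 ⊕ 27 = 1
1 ⊕ 31 = 30
30 ⊕ 5 = 27
The overall nim-sum is X = 27. A stack of size p has a winning move iff p XOR X < p (reduce it to p XOR X).
  26: 26 XOR 27 = 1 < 26 — winning move (to 1).
  27: 27 XOR 27 = 0 < 27 — winning move (to 0).
  31: 31 XOR 27 = 4 < 31 — winning move (to 4).
  5: 5 XOR 27 = 30 ≥ 5 — no move.
That gives 3 winning moves.

3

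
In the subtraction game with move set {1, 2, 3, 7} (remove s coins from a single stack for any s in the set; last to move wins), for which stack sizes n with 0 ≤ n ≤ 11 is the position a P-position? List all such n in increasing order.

Build the Grundy sequence with g(k) = mex{g(k−s) : s ∈ {1, 2, 3, 7}, s ≤ k}:
k:     0  1  2  3  4  5  6  7  8  9 10 11
g(k):  0  1  2  3  0  1  2  3  0  1  2  3
The P-positions (g = 0) in 0..11 are 0, 4, 8.

0, 4, 8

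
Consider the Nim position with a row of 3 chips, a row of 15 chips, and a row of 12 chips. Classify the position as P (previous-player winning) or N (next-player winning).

Compute the nim-sum pairwise:
3 ^ 15 = 12
12 ^ 12 = 0
The nim-sum is 0, so this is a P-position: the player to move is in a losing position under optimal play.

P-position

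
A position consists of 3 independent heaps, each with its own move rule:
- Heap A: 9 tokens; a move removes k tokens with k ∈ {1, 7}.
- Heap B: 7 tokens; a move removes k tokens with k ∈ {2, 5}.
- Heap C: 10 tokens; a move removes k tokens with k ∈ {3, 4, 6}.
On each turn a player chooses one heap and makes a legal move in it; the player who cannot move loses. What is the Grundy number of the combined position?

Build the Grundy sequence for heap A with g(k) = mex{g(k−s) : s ∈ {1, 7}, s ≤ k}:
g(0) = mex{} = 0
g(1) = mex{0} = 1
g(2) = mex{1} = 0
g(3) = mex{0} = 1
g(4) = mex{1} = 0
g(5) = mex{0} = 1
g(6) = mex{1} = 0
g(7) = mex{0} = 1
g(8) = mex{1} = 0
g(9) = mex{0} = 1
So g(9) = 1.
Build the Grundy sequence for heap B with g(k) = mex{g(k−s) : s ∈ {2, 5}, s ≤ k}:
g(0) = mex{} = 0
g(1) = mex{} = 0
g(2) = mex{0} = 1
g(3) = mex{0} = 1
g(4) = mex{1} = 0
g(5) = mex{0,1} = 2
g(6) = mex{0} = 1
g(7) = mex{1,2} = 0
So g(7) = 0.
Build the Grundy sequence for heap C with g(k) = mex{g(k−s) : s ∈ {3, 4, 6}, s ≤ k}:
g(0) = mex{} = 0
g(1) = mex{} = 0
g(2) = mex{} = 0
g(3) = mex{0} = 1
g(4) = mex{0} = 1
g(5) = mex{0} = 1
g(6) = mex{0,1} = 2
g(7) = mex{0,1} = 2
g(8) = mex{0,1} = 2
g(9) = mex{1,2} = 0
g(10) = mex{1,2} = 0
So g(10) = 0.
The value of a disjunctive sum is the nim-sum of the parts.
Combined value = 1 XOR 0 XOR 0 = 1.

1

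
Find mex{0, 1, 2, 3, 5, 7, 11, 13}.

The values 0, 1, 2, 3 are all present; 4 is the first non-negative integer missing from the set.

4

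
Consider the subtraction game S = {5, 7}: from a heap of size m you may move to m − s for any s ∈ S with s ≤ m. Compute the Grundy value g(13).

0

Compute g(0), g(1), … for moves {5, 7}:
k:     0  1  2  3  4  5  6  7  8  9 10 11 12 13
g(k):  0  0  0  0  0  1  1  1  1  1  2  2  0  0
So g(13) = 0.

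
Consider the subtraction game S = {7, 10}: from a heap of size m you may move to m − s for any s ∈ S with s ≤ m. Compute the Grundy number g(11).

1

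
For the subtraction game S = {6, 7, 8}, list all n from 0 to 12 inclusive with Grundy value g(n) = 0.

0, 1, 2, 3, 4, 5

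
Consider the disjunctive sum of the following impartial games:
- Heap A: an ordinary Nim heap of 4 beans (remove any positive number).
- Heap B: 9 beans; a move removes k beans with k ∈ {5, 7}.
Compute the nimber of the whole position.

Heap A is a plain Nim heap of size 4, so its Grundy value is 4.
Grundy values for heap B (subtraction set {5, 7}):
g(0) = mex{} = 0
g(1) = mex{} = 0
g(2) = mex{} = 0
g(3) = mex{} = 0
g(4) = mex{} = 0
g(5) = mex{0} = 1
g(6) = mex{0} = 1
g(7) = mex{0} = 1
g(8) = mex{0} = 1
g(9) = mex{0} = 1
So g(9) = 1.
By the Sprague-Grundy theorem, the Grundy value of a sum of independent games is the XOR of the component values.
Combined value = 4 ⊕ 1 = 5.

5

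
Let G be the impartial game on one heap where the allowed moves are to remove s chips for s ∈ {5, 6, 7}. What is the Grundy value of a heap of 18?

1

Compute g(0), g(1), … for moves {5, 6, 7}:
k:     0  1  2  3  4  5  6  7  8  9 10 11 12 13 14 15 16 17 18
g(k):  0  0  0  0  0  1  1  1  1  1  2  2  0  0  0  0  0  1  1
So g(18) = 1.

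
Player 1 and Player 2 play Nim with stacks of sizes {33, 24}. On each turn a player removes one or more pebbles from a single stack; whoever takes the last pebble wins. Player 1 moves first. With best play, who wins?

Write each in binary and XOR column by column:
  100001  (33)
  011000  (24)
  ------
  111001  (57)
The nim-sum is 57 ≠ 0, so this is an N-position: the player to move can win; Player 1 has a winning move.

Player 1 wins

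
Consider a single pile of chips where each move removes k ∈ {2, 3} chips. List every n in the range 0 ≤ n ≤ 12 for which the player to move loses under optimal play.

Compute g(0), g(1), … for moves {2, 3}:
k:     0  1  2  3  4  5  6  7  8  9 10 11 12
g(k):  0  0  1  1  2  0  0  1  1  2  0  0  1
The P-positions (g = 0) in 0..12 are 0, 1, 5, 6, 10, 11.

0, 1, 5, 6, 10, 11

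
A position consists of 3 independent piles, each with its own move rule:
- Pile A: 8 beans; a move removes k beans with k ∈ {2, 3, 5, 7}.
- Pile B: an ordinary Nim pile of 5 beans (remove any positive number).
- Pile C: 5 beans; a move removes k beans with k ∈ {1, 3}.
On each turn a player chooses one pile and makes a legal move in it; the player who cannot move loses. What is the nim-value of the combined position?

0

Build the Grundy sequence for pile A with g(k) = mex{g(k−s) : s ∈ {2, 3, 5, 7}, s ≤ k}:
g(0) = mex{} = 0
g(1) = mex{} = 0
g(2) = mex{0} = 1
g(3) = mex{0} = 1
g(4) = mex{0,1} = 2
g(5) = mex{0,1} = 2
g(6) = mex{0,1,2} = 3
g(7) = mex{0,1,2} = 3
g(8) = mex{0,1,2,3} = 4
So g(8) = 4.
Pile B is a plain Nim pile of size 5, so its Grundy value is 5.
For pile C, compute g(0), g(1), … with moves {1, 3}:
g(0) = mex{} = 0
g(1) = mex{0} = 1
g(2) = mex{1} = 0
g(3) = mex{0} = 1
g(4) = mex{1} = 0
g(5) = mex{0} = 1
So g(5) = 1.
The value of a disjunctive sum is the nim-sum of the parts.
Combined value = 4 XOR 5 XOR 1 = 0.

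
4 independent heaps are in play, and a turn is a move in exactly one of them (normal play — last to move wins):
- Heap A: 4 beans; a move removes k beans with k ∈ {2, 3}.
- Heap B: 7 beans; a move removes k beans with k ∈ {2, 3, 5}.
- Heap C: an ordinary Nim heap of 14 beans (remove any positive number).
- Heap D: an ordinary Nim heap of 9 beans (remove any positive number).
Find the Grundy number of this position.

Build the Grundy sequence for heap A with g(k) = mex{g(k−s) : s ∈ {2, 3}, s ≤ k}:
k:     0  1  2  3  4
g(k):  0  0  1  1  2
So g(4) = 2.
For heap B, compute g(0), g(1), … with moves {2, 3, 5}:
k:     0  1  2  3  4  5  6  7
g(k):  0  0  1  1  2  2  3  0
So g(7) = 0.
Heap C is a plain Nim heap of size 14, so its Grundy value is 14.
Heap D is a plain Nim heap of size 9, so its Grundy value is 9.
The value of a disjunctive sum is the nim-sum of the parts.
Combined value = 2 XOR 0 XOR 14 XOR 9 = 5.

5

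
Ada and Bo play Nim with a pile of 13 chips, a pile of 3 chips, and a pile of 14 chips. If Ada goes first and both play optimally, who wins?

Bo wins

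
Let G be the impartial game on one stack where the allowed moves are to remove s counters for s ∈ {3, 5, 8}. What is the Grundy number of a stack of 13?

0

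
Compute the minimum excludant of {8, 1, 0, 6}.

2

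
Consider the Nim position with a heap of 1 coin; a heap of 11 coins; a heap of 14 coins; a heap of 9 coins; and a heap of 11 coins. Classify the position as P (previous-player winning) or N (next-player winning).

N-position

Compute the nim-sum pairwise:
1 XOR 11 = 10
10 XOR 14 = 4
4 XOR 9 = 13
13 XOR 11 = 6
The nim-sum is 6 ≠ 0, so this is an N-position: the player to move can win.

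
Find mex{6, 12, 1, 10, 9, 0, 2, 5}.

3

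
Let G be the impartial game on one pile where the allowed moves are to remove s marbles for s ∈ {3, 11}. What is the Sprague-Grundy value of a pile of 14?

0

Compute g(0), g(1), … for moves {3, 11}:
k:     0  1  2  3  4  5  6  7  8  9 10 11 12 13 14
g(k):  0  0  0  1  1  1  0  0  0  1  1  1  2  2  0
So g(14) = 0.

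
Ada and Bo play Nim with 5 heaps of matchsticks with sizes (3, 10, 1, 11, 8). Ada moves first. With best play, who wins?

Ada wins

Compute the nim-sum pairwise:
3 XOR 10 = 9
9 XOR 1 = 8
8 XOR 11 = 3
3 XOR 8 = 11
The nim-sum is 11 ≠ 0, so this is an N-position: the player to move can win; Ada has a winning move.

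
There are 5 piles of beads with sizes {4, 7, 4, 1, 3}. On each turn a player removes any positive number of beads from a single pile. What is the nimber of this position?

5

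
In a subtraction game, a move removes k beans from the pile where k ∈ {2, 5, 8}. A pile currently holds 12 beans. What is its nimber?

Compute g(0), g(1), … for moves {2, 5, 8}:
k:     0  1  2  3  4  5  6  7  8  9 10 11 12
g(k):  0  0  1  1  0  2  1  0  2  1  0  0  1
So g(12) = 1.

1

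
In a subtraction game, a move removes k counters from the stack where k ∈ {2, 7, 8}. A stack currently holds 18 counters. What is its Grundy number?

Compute g(0), g(1), … for moves {2, 7, 8}:
k:     0  1  2  3  4  5  6  7  8  9 10 11 12 13 14 15 16 17 18
g(k):  0  0  1  1  0  0  1  1  2  2  0  3  1  2  0  0  1  1  2
So g(18) = 2.

2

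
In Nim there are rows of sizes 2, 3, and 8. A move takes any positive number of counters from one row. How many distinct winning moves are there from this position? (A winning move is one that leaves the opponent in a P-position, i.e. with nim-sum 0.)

1

Bitwise XOR of the heap sizes:
  0010  (2)
  0011  (3)
  1000  (8)
  ----
  1001  (9)
The overall nim-sum is X = 9. A row of size p has a winning move iff p XOR X < p (reduce it to p XOR X).
  2: 2 XOR 9 = 11 ≥ 2 — no move.
  3: 3 XOR 9 = 10 ≥ 3 — no move.
  8: 8 XOR 9 = 1 < 8 — winning move (to 1).
That gives 1 winning move.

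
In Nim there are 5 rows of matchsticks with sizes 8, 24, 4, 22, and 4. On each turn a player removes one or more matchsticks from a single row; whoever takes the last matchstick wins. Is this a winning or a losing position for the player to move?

Compute the nim-sum pairwise:
8 XOR 24 = 16
16 XOR 4 = 20
20 XOR 22 = 2
2 XOR 4 = 6
The nim-sum is 6 ≠ 0, so this is an N-position: the player to move can win.

Winning position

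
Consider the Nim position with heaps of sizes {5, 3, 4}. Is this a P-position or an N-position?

Compute the nim-sum pairwise:
5 XOR 3 = 6
6 XOR 4 = 2
The nim-sum is 2 ≠ 0, so this is an N-position: the player to move can win.

N-position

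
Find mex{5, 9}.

0

0 is not in the set, so the mex is 0.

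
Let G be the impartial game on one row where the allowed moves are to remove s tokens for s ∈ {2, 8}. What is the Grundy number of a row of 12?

Build the Grundy sequence with g(k) = mex{g(k−s) : s ∈ {2, 8}, s ≤ k}:
g(0) = mex{} = 0
g(1) = mex{} = 0
g(2) = mex{0} = 1
g(3) = mex{0} = 1
g(4) = mex{1} = 0
g(5) = mex{1} = 0
g(6) = mex{0} = 1
g(7) = mex{0} = 1
g(8) = mex{0,1} = 2
g(9) = mex{0,1} = 2
g(10) = mex{1,2} = 0
g(11) = mex{1,2} = 0
g(12) = mex{0} = 1
So g(12) = 1.

1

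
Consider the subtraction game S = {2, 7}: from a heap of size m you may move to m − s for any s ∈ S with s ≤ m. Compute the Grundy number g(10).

Build the Grundy sequence with g(k) = mex{g(k−s) : s ∈ {2, 7}, s ≤ k}:
g(0) = mex{} = 0
g(1) = mex{} = 0
g(2) = mex{0} = 1
g(3) = mex{0} = 1
g(4) = mex{1} = 0
g(5) = mex{1} = 0
g(6) = mex{0} = 1
g(7) = mex{0} = 1
g(8) = mex{0,1} = 2
g(9) = mex{1} = 0
g(10) = mex{1,2} = 0
So g(10) = 0.

0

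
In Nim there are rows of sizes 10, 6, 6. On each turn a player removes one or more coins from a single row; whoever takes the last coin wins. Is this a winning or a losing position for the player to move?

Nim-sum: 10 XOR 6 XOR 6 = 10.
The nim-sum is 10 ≠ 0, so this is an N-position: the player to move can win.

Winning position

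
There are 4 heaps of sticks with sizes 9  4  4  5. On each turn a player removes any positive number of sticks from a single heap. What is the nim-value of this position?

Nim-sum: 9 ⊕ 4 ⊕ 4 ⊕ 5 = 12.

12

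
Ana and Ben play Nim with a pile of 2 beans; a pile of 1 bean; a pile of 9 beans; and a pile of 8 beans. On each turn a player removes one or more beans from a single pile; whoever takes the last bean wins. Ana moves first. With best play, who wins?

Ana wins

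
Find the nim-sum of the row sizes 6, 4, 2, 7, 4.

3

Nim-sum: 6 ⊕ 4 ⊕ 2 ⊕ 7 ⊕ 4 = 3.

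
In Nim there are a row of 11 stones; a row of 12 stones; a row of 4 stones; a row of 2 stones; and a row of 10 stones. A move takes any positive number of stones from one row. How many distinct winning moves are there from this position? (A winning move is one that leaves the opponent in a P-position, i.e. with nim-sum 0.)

3

Write each in binary and XOR column by column:
  1011  (11)
  1100  (12)
  0100  (4)
  0010  (2)
  1010  (10)
  ----
  1011  (11)
The overall nim-sum is X = 11. A row of size p has a winning move iff p XOR X < p (reduce it to p XOR X).
  11: 11 XOR 11 = 0 < 11 — winning move (to 0).
  12: 12 XOR 11 = 7 < 12 — winning move (to 7).
  4: 4 XOR 11 = 15 ≥ 4 — no move.
  2: 2 XOR 11 = 9 ≥ 2 — no move.
  10: 10 XOR 11 = 1 < 10 — winning move (to 1).
That gives 3 winning moves.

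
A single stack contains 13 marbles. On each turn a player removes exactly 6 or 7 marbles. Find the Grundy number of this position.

0

Compute g(0), g(1), … for moves {6, 7}:
g(0) = mex{} = 0
g(1) = mex{} = 0
g(2) = mex{} = 0
g(3) = mex{} = 0
g(4) = mex{} = 0
g(5) = mex{} = 0
g(6) = mex{0} = 1
g(7) = mex{0} = 1
g(8) = mex{0} = 1
g(9) = mex{0} = 1
g(10) = mex{0} = 1
g(11) = mex{0} = 1
g(12) = mex{0,1} = 2
g(13) = mex{1} = 0
So g(13) = 0.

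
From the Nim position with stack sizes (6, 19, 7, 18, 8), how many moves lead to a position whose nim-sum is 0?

Write each in binary and XOR column by column:
  00110  (6)
  10011  (19)
  00111  (7)
  10010  (18)
  01000  (8)
  -----
  01000  (8)
The overall nim-sum is X = 8. A stack of size p has a winning move iff p XOR X < p (reduce it to p XOR X).
  6: 6 XOR 8 = 14 ≥ 6 — no move.
  19: 19 XOR 8 = 27 ≥ 19 — no move.
  7: 7 XOR 8 = 15 ≥ 7 — no move.
  18: 18 XOR 8 = 26 ≥ 18 — no move.
  8: 8 XOR 8 = 0 < 8 — winning move (to 0).
That gives 1 winning move.

1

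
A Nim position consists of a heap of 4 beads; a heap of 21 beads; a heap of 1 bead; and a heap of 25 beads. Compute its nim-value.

9

Nim-sum: 4 XOR 21 XOR 1 XOR 25 = 9.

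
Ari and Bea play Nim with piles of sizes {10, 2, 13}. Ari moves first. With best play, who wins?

Bitwise XOR of the heap sizes:
  1010  (10)
  0010  (2)
  1101  (13)
  ----
  0101  (5)
The nim-sum is 5 ≠ 0, so this is an N-position: the player to move can win; Ari has a winning move.

Ari wins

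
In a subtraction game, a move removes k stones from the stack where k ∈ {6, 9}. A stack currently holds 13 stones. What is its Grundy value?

2

Compute g(0), g(1), … for moves {6, 9}:
k:     0  1  2  3  4  5  6  7  8  9 10 11 12 13
g(k):  0  0  0  0  0  0  1  1  1  1  1  1  2  2
So g(13) = 2.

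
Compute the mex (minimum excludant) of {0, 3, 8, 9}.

0 is in the set but 1 is not, so the mex is 1.

1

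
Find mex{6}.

0

0 is not in the set, so the mex is 0.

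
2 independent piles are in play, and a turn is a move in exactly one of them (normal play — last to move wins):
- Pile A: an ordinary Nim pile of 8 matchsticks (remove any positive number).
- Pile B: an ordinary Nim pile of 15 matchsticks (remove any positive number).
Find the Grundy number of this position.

7

Pile A is a plain Nim pile of size 8, so its Grundy value is 8.
Pile B is a plain Nim pile of size 15, so its Grundy value is 15.
The value of a disjunctive sum is the nim-sum of the parts.
Combined value = 8 XOR 15 = 7.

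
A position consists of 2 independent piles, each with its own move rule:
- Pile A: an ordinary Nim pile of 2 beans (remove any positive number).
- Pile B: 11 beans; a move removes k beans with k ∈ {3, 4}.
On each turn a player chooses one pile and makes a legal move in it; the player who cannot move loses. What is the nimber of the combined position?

Pile A is a plain Nim pile of size 2, so its Grundy value is 2.
Grundy values for pile B (subtraction set {3, 4}):
k:     0  1  2  3  4  5  6  7  8  9 10 11
g(k):  0  0  0  1  1  1  2  0  0  0  1  1
So g(11) = 1.
The value of a disjunctive sum is the nim-sum of the parts.
Combined value = 2 XOR 1 = 3.

3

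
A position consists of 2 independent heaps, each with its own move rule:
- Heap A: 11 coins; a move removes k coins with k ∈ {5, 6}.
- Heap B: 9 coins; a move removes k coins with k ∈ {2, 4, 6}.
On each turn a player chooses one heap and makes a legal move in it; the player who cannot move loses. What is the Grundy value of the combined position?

Build the Grundy sequence for heap A with g(k) = mex{g(k−s) : s ∈ {5, 6}, s ≤ k}:
k:     0  1  2  3  4  5  6  7  8  9 10 11
g(k):  0  0  0  0  0  1  1  1  1  1  2  0
So g(11) = 0.
Build the Grundy sequence for heap B with g(k) = mex{g(k−s) : s ∈ {2, 4, 6}, s ≤ k}:
k:     0  1  2  3  4  5  6  7  8  9
g(k):  0  0  1  1  2  2  3  3  0  0
So g(9) = 0.
The value of a disjunctive sum is the nim-sum of the parts.
Combined value = 0 ⊕ 0 = 0.

0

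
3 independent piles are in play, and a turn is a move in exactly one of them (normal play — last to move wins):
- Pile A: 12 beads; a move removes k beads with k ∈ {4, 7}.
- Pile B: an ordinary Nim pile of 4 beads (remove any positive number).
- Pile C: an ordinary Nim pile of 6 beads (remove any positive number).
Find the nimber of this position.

Grundy values for pile A (subtraction set {4, 7}):
g(0) = mex{} = 0
g(1) = mex{} = 0
g(2) = mex{} = 0
g(3) = mex{} = 0
g(4) = mex{0} = 1
g(5) = mex{0} = 1
g(6) = mex{0} = 1
g(7) = mex{0} = 1
g(8) = mex{0,1} = 2
g(9) = mex{0,1} = 2
g(10) = mex{0,1} = 2
g(11) = mex{1} = 0
g(12) = mex{1,2} = 0
So g(12) = 0.
Pile B is a plain Nim pile of size 4, so its Grundy value is 4.
Pile C is a plain Nim pile of size 6, so its Grundy value is 6.
By the Sprague-Grundy theorem, the Grundy value of a sum of independent games is the XOR of the component values.
Combined value = 0 ⊕ 4 ⊕ 6 = 2.

2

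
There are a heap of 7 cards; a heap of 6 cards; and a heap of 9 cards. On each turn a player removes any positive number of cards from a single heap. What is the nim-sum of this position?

8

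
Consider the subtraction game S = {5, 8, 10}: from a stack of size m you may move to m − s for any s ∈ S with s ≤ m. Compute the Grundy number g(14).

Compute g(0), g(1), … for moves {5, 8, 10}:
g(0) = mex{} = 0
g(1) = mex{} = 0
g(2) = mex{} = 0
g(3) = mex{} = 0
g(4) = mex{} = 0
g(5) = mex{0} = 1
g(6) = mex{0} = 1
g(7) = mex{0} = 1
g(8) = mex{0} = 1
g(9) = mex{0} = 1
g(10) = mex{0,1} = 2
g(11) = mex{0,1} = 2
g(12) = mex{0,1} = 2
g(13) = mex{0,1} = 2
g(14) = mex{0,1} = 2
So g(14) = 2.

2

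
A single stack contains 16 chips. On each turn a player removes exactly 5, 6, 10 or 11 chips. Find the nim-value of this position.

Grundy values for subtraction set {5, 6, 10, 11}:
k:     0  1  2  3  4  5  6  7  8  9 10 11 12 13 14 15 16
g(k):  0  0  0  0  0  1  1  1  1  1  2  2  2  2  2  3  0
So g(16) = 0.

0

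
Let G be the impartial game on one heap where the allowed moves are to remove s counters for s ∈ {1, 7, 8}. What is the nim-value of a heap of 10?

2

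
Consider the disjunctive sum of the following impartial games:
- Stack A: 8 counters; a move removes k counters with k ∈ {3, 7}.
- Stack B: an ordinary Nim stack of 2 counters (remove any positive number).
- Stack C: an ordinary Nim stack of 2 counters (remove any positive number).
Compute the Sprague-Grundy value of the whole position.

2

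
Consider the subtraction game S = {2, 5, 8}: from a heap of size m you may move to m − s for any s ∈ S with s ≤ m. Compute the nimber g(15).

Build the Grundy sequence with g(k) = mex{g(k−s) : s ∈ {2, 5, 8}, s ≤ k}:
k:     0  1  2  3  4  5  6  7  8  9 10 11 12 13 14 15
g(k):  0  0  1  1  0  2  1  0  2  1  0  0  1  1  0  2
So g(15) = 2.

2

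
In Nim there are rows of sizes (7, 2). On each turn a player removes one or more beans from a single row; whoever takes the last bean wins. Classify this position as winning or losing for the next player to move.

Compute the nim-sum pairwise:
7 ⊕ 2 = 5
The nim-sum is 5 ≠ 0, so this is an N-position: the player to move can win.

Winning position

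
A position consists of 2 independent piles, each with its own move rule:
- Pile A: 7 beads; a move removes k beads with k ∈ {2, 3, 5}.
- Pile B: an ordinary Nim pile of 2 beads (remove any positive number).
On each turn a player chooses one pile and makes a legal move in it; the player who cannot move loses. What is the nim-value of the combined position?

2

Build the Grundy sequence for pile A with g(k) = mex{g(k−s) : s ∈ {2, 3, 5}, s ≤ k}:
g(0) = mex{} = 0
g(1) = mex{} = 0
g(2) = mex{0} = 1
g(3) = mex{0} = 1
g(4) = mex{0,1} = 2
g(5) = mex{0,1} = 2
g(6) = mex{0,1,2} = 3
g(7) = mex{1,2} = 0
So g(7) = 0.
Pile B is a plain Nim pile of size 2, so its Grundy value is 2.
By the Sprague-Grundy theorem, the Grundy value of a sum of independent games is the XOR of the component values.
Combined value = 0 XOR 2 = 2.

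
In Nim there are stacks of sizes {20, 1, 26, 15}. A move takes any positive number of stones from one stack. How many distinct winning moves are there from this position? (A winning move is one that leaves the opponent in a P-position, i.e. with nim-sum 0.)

Compute the nim-sum pairwise:
20 ^ 1 = 21
21 ^ 26 = 15
15 ^ 15 = 0
The nim-sum is already 0, so every move leaves a nonzero nim-sum — there are no winning moves.

0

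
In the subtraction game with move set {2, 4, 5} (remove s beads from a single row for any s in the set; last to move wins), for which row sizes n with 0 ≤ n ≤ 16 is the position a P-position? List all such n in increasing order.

0, 1, 7, 8, 14, 15

Build the Grundy sequence with g(k) = mex{g(k−s) : s ∈ {2, 4, 5}, s ≤ k}:
k:     0  1  2  3  4  5  6  7  8  9 10 11 12 13 14 15 16
g(k):  0  0  1  1  2  2  3  0  0  1  1  2  2  3  0  0  1
The P-positions (g = 0) in 0..16 are 0, 1, 7, 8, 14, 15.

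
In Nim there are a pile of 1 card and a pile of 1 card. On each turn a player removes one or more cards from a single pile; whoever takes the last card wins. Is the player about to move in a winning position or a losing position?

Losing position

Bitwise XOR of the heap sizes:
  1  (1)
  1  (1)
  -
  0  (0)
The nim-sum is 0, so this is a P-position: the player to move is in a losing position under optimal play.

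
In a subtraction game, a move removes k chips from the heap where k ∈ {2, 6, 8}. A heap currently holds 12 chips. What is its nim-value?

2

Grundy values for subtraction set {2, 6, 8}:
g(0) = mex{} = 0
g(1) = mex{} = 0
g(2) = mex{0} = 1
g(3) = mex{0} = 1
g(4) = mex{1} = 0
g(5) = mex{1} = 0
g(6) = mex{0} = 1
g(7) = mex{0} = 1
g(8) = mex{0,1} = 2
g(9) = mex{0,1} = 2
g(10) = mex{0,1,2} = 3
g(11) = mex{0,1,2} = 3
g(12) = mex{0,1,3} = 2
So g(12) = 2.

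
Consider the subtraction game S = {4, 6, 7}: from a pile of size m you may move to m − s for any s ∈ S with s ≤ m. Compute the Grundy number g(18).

1

Build the Grundy sequence with g(k) = mex{g(k−s) : s ∈ {4, 6, 7}, s ≤ k}:
k:     0  1  2  3  4  5  6  7  8  9 10 11 12 13 14 15 16 17 18
g(k):  0  0  0  0  1  1  1  1  2  2  2  0  0  0  0  1  1  1  1
So g(18) = 1.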